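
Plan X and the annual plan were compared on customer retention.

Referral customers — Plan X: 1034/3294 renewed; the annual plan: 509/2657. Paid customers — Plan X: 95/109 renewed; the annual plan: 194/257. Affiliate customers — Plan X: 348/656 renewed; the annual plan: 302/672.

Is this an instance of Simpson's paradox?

Referral: Plan X 1034/3294 = 31.4%, the annual plan 509/2657 = 19.2% → Plan X
Paid: Plan X 95/109 = 87.2%, the annual plan 194/257 = 75.5% → Plan X
Affiliate: Plan X 348/656 = 53.0%, the annual plan 302/672 = 44.9% → Plan X
Overall: Plan X 1477/4059 = 36.4%, the annual plan 1005/3586 = 28.0% → Plan X
Plan X wins overall and in every signup group — no reversal.

No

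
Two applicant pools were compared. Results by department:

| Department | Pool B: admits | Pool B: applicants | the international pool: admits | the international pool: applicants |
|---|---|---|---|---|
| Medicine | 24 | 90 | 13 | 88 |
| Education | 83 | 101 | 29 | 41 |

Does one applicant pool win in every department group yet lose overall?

No

Medicine: Pool B 24/90 = 26.7%, the international pool 13/88 = 14.8% → Pool B
Education: Pool B 83/101 = 82.2%, the international pool 29/41 = 70.7% → Pool B
Overall: Pool B 107/191 = 56.0%, the international pool 42/129 = 32.6% → Pool B
Pool B wins overall and in every department group — no reversal.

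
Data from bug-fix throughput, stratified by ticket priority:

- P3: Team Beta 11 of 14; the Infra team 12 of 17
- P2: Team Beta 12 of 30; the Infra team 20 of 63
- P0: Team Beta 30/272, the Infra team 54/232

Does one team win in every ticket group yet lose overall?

No

P3: Team Beta 11/14 = 78.6%, the Infra team 12/17 = 70.6% → Team Beta
P2: Team Beta 12/30 = 40.0%, the Infra team 20/63 = 31.7% → Team Beta
P0: Team Beta 30/272 = 11.0%, the Infra team 54/232 = 23.3% → the Infra team
Overall: Team Beta 53/316 = 16.8%, the Infra team 86/312 = 27.6% → the Infra team
Neither sweeps: Team Beta wins 2 of 3 groups, the Infra team wins 1. The Infra team wins overall but not every group — no Simpson reversal.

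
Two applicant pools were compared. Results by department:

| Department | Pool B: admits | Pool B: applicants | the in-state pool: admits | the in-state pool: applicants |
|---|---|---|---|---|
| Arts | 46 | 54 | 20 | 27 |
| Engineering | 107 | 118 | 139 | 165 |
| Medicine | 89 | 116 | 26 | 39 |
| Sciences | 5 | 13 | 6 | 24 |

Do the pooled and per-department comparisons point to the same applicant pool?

Arts: Pool B 46/54 = 85.2%, the in-state pool 20/27 = 74.1% → Pool B
Engineering: Pool B 107/118 = 90.7%, the in-state pool 139/165 = 84.2% → Pool B
Medicine: Pool B 89/116 = 76.7%, the in-state pool 26/39 = 66.7% → Pool B
Sciences: Pool B 5/13 = 38.5%, the in-state pool 6/24 = 25.0% → Pool B
Overall: Pool B 247/301 = 82.1%, the in-state pool 191/255 = 74.9% → Pool B
Pool B wins overall and in every department group — no reversal.

Yes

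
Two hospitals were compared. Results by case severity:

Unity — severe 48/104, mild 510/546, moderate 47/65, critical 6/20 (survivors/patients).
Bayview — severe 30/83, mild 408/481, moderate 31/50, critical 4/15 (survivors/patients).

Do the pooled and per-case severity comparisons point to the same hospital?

Severe: Unity 48/104 = 46.2%, Bayview 30/83 = 36.1% → Unity
Mild: Unity 510/546 = 93.4%, Bayview 408/481 = 84.8% → Unity
Moderate: Unity 47/65 = 72.3%, Bayview 31/50 = 62.0% → Unity
Critical: Unity 6/20 = 30.0%, Bayview 4/15 = 26.7% → Unity
Overall: Unity 611/735 = 83.1%, Bayview 473/629 = 75.2% → Unity
Unity wins overall and in every case group — no reversal.

Yes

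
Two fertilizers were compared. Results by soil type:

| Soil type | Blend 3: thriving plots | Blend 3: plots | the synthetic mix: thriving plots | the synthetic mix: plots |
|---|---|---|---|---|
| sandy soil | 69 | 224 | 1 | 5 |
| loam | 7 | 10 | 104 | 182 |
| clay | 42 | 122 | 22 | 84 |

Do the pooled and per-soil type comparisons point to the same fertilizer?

No

Sandy soil: Blend 3 69/224 = 30.8%, the synthetic mix 1/5 = 20.0% → Blend 3
Loam: Blend 3 7/10 = 70.0%, the synthetic mix 104/182 = 57.1% → Blend 3
Clay: Blend 3 42/122 = 34.4%, the synthetic mix 22/84 = 26.2% → Blend 3
Overall: Blend 3 118/356 = 33.1%, the synthetic mix 127/271 = 46.9% → the synthetic mix
Blend 3 wins each soil group but the synthetic mix wins overall — the comparison reverses. Blend 3's plots skew toward sandy soil, which has a lower base rate.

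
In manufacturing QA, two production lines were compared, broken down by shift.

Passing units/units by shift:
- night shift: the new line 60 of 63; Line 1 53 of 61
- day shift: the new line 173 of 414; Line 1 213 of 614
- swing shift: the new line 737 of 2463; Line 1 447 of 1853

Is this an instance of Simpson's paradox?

Night shift: the new line 60/63 = 95.2%, Line 1 53/61 = 86.9% → the new line
Day shift: the new line 173/414 = 41.8%, Line 1 213/614 = 34.7% → the new line
Swing shift: the new line 737/2463 = 29.9%, Line 1 447/1853 = 24.1% → the new line
Overall: the new line 970/2940 = 33.0%, Line 1 713/2528 = 28.2% → the new line
The new line wins overall and in every shift group — no reversal.

No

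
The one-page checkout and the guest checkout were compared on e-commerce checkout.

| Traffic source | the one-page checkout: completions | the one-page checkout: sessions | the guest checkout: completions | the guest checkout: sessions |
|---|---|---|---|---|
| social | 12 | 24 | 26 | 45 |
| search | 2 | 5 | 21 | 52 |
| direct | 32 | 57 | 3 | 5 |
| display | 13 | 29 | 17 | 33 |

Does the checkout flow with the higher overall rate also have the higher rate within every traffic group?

No

Social: the one-page checkout 12/24 = 50.0%, the guest checkout 26/45 = 57.8% → the guest checkout
Search: the one-page checkout 2/5 = 40.0%, the guest checkout 21/52 = 40.4% → the guest checkout
Direct: the one-page checkout 32/57 = 56.1%, the guest checkout 3/5 = 60.0% → the guest checkout
Display: the one-page checkout 13/29 = 44.8%, the guest checkout 17/33 = 51.5% → the guest checkout
Overall: the one-page checkout 59/115 = 51.3%, the guest checkout 67/135 = 49.6% → the one-page checkout
The guest checkout wins each traffic group but the one-page checkout wins overall — the comparison reverses. The guest checkout's sessions skew toward search, which has a lower base rate.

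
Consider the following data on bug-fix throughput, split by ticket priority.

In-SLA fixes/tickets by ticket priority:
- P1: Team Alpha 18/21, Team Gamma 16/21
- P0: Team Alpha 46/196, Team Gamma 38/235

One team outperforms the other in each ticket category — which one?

Team Alpha

P1: Team Alpha 18/21 = 85.7%, Team Gamma 16/21 = 76.2% → Team Alpha
P0: Team Alpha 46/196 = 23.5%, Team Gamma 38/235 = 16.2% → Team Alpha
Team Alpha has the higher rate in both groups.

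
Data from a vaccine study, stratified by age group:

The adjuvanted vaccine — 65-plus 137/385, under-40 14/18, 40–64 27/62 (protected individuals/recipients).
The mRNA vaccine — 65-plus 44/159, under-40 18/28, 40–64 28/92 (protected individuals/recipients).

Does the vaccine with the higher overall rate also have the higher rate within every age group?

65-plus: the adjuvanted vaccine 137/385 = 35.6%, the mRNA vaccine 44/159 = 27.7% → the adjuvanted vaccine
Under-40: the adjuvanted vaccine 14/18 = 77.8%, the mRNA vaccine 18/28 = 64.3% → the adjuvanted vaccine
40–64: the adjuvanted vaccine 27/62 = 43.5%, the mRNA vaccine 28/92 = 30.4% → the adjuvanted vaccine
Overall: the adjuvanted vaccine 178/465 = 38.3%, the mRNA vaccine 90/279 = 32.3% → the adjuvanted vaccine
The adjuvanted vaccine wins overall and in every age group — no reversal.

Yes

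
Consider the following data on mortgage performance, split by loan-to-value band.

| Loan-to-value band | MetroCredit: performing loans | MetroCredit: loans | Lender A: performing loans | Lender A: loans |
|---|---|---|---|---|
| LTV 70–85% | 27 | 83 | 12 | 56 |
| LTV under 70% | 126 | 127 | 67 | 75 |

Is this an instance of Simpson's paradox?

LTV 70–85%: MetroCredit 27/83 = 32.5%, Lender A 12/56 = 21.4% → MetroCredit
LTV under 70%: MetroCredit 126/127 = 99.2%, Lender A 67/75 = 89.3% → MetroCredit
Overall: MetroCredit 153/210 = 72.9%, Lender A 79/131 = 60.3% → MetroCredit
MetroCredit wins overall and in every loan-to-value group — no reversal.

No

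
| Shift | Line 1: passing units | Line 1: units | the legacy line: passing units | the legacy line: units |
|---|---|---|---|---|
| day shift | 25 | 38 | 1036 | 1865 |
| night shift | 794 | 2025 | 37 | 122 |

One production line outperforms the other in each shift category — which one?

Line 1

Day shift: Line 1 25/38 = 65.8%, the legacy line 1036/1865 = 55.5% → Line 1
Night shift: Line 1 794/2025 = 39.2%, the legacy line 37/122 = 30.3% → Line 1
Line 1 has the higher rate in both groups.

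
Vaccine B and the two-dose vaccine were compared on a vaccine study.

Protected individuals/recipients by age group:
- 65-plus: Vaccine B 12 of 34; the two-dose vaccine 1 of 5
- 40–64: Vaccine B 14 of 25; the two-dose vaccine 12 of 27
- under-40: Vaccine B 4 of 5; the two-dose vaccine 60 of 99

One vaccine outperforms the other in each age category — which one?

65-plus: Vaccine B 12/34 = 35.3%, the two-dose vaccine 1/5 = 20.0% → Vaccine B
40–64: Vaccine B 14/25 = 56.0%, the two-dose vaccine 12/27 = 44.4% → Vaccine B
Under-40: Vaccine B 4/5 = 80.0%, the two-dose vaccine 60/99 = 60.6% → Vaccine B
Vaccine B has the higher rate in all 3 groups.

Vaccine B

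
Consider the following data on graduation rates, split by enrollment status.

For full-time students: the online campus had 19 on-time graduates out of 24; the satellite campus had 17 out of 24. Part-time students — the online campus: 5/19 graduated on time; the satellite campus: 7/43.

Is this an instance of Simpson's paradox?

No

Full-time: the online campus 19/24 = 79.2%, the satellite campus 17/24 = 70.8% → the online campus
Part-time: the online campus 5/19 = 26.3%, the satellite campus 7/43 = 16.3% → the online campus
Overall: the online campus 24/43 = 55.8%, the satellite campus 24/67 = 35.8% → the online campus
The online campus wins overall and in every enrollment group — no reversal.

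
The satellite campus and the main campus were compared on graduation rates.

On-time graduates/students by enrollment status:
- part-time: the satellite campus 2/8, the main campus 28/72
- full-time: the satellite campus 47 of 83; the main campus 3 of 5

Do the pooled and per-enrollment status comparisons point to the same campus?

No

Part-time: the satellite campus 2/8 = 25.0%, the main campus 28/72 = 38.9% → the main campus
Full-time: the satellite campus 47/83 = 56.6%, the main campus 3/5 = 60.0% → the main campus
Overall: the satellite campus 49/91 = 53.8%, the main campus 31/77 = 40.3% → the satellite campus
The main campus wins each enrollment group but the satellite campus wins overall — the comparison reverses. The main campus's students skew toward part-time, which has a lower base rate.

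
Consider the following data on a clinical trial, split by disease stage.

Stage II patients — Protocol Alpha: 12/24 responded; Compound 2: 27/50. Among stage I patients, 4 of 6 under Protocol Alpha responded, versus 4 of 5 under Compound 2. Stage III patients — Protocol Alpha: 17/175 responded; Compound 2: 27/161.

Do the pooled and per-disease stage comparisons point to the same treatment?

Stage II: Protocol Alpha 12/24 = 50.0%, Compound 2 27/50 = 54.0% → Compound 2
Stage I: Protocol Alpha 4/6 = 66.7%, Compound 2 4/5 = 80.0% → Compound 2
Stage III: Protocol Alpha 17/175 = 9.7%, Compound 2 27/161 = 16.8% → Compound 2
Overall: Protocol Alpha 33/205 = 16.1%, Compound 2 58/216 = 26.9% → Compound 2
Compound 2 wins overall and in every disease group — no reversal.

Yes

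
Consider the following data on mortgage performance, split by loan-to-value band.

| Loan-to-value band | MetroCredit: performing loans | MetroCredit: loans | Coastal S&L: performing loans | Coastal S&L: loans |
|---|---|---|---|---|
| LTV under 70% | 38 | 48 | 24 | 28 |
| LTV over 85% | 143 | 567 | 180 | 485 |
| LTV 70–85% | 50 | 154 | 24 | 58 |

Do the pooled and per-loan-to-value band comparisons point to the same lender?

LTV under 70%: MetroCredit 38/48 = 79.2%, Coastal S&L 24/28 = 85.7% → Coastal S&L
LTV over 85%: MetroCredit 143/567 = 25.2%, Coastal S&L 180/485 = 37.1% → Coastal S&L
LTV 70–85%: MetroCredit 50/154 = 32.5%, Coastal S&L 24/58 = 41.4% → Coastal S&L
Overall: MetroCredit 231/769 = 30.0%, Coastal S&L 228/571 = 39.9% → Coastal S&L
Coastal S&L wins overall and in every loan-to-value group — no reversal.

Yes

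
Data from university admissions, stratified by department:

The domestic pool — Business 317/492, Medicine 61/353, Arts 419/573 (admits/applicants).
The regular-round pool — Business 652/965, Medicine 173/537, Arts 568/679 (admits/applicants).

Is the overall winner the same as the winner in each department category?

Business: the domestic pool 317/492 = 64.4%, the regular-round pool 652/965 = 67.6% → the regular-round pool
Medicine: the domestic pool 61/353 = 17.3%, the regular-round pool 173/537 = 32.2% → the regular-round pool
Arts: the domestic pool 419/573 = 73.1%, the regular-round pool 568/679 = 83.7% → the regular-round pool
Overall: the domestic pool 797/1418 = 56.2%, the regular-round pool 1393/2181 = 63.9% → the regular-round pool
The regular-round pool wins overall and in every department group — no reversal.

Yes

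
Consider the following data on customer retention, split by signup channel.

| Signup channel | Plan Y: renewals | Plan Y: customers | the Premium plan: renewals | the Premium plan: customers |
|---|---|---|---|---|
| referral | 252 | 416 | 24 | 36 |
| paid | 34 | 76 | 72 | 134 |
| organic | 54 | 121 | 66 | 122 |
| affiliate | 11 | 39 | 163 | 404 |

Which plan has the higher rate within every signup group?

the Premium plan

Referral: Plan Y 252/416 = 60.6%, the Premium plan 24/36 = 66.7% → the Premium plan
Paid: Plan Y 34/76 = 44.7%, the Premium plan 72/134 = 53.7% → the Premium plan
Organic: Plan Y 54/121 = 44.6%, the Premium plan 66/122 = 54.1% → the Premium plan
Affiliate: Plan Y 11/39 = 28.2%, the Premium plan 163/404 = 40.3% → the Premium plan
The Premium plan has the higher rate in all 4 groups.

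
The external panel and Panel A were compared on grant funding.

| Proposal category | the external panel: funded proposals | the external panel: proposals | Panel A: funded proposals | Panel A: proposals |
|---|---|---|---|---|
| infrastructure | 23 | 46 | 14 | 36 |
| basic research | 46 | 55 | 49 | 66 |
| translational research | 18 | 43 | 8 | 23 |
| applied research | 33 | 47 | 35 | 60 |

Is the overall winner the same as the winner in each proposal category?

Yes

Infrastructure: the external panel 23/46 = 50.0%, Panel A 14/36 = 38.9% → the external panel
Basic research: the external panel 46/55 = 83.6%, Panel A 49/66 = 74.2% → the external panel
Translational research: the external panel 18/43 = 41.9%, Panel A 8/23 = 34.8% → the external panel
Applied research: the external panel 33/47 = 70.2%, Panel A 35/60 = 58.3% → the external panel
Overall: the external panel 120/191 = 62.8%, Panel A 106/185 = 57.3% → the external panel
The external panel wins overall and in every proposal group — no reversal.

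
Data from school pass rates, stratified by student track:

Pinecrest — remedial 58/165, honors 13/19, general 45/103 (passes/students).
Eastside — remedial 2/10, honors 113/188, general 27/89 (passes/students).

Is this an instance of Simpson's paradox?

Remedial: Pinecrest 58/165 = 35.2%, Eastside 2/10 = 20.0% → Pinecrest
Honors: Pinecrest 13/19 = 68.4%, Eastside 113/188 = 60.1% → Pinecrest
General: Pinecrest 45/103 = 43.7%, Eastside 27/89 = 30.3% → Pinecrest
Overall: Pinecrest 116/287 = 40.4%, Eastside 142/287 = 49.5% → Eastside
Pinecrest wins each student group but Eastside wins overall — the comparison reverses. Pinecrest's students skew toward remedial, which has a lower base rate.

Yes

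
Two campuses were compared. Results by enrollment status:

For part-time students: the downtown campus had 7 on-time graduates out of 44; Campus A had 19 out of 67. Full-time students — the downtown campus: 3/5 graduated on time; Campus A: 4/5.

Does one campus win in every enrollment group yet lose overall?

Part-time: the downtown campus 7/44 = 15.9%, Campus A 19/67 = 28.4% → Campus A
Full-time: the downtown campus 3/5 = 60.0%, Campus A 4/5 = 80.0% → Campus A
Overall: the downtown campus 10/49 = 20.4%, Campus A 23/72 = 31.9% → Campus A
Campus A wins overall and in every enrollment group — no reversal.

No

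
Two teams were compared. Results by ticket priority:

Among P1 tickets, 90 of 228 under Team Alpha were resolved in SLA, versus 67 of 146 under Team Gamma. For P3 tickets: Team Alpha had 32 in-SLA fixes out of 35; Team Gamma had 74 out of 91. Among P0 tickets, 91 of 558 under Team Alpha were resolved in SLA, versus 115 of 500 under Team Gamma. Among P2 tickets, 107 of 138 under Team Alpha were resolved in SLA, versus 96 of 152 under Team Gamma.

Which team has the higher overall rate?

P1: Team Alpha 90/228 = 39.5%, Team Gamma 67/146 = 45.9% → Team Gamma
P3: Team Alpha 32/35 = 91.4%, Team Gamma 74/91 = 81.3% → Team Alpha
P0: Team Alpha 91/558 = 16.3%, Team Gamma 115/500 = 23.0% → Team Gamma
P2: Team Alpha 107/138 = 77.5%, Team Gamma 96/152 = 63.2% → Team Alpha
Overall: Team Alpha 320/959 = 33.4%, Team Gamma 352/889 = 39.6% → Team Gamma
(Neither sweeps every ticket group, but Team Gamma has the higher pooled rate.)

Team Gamma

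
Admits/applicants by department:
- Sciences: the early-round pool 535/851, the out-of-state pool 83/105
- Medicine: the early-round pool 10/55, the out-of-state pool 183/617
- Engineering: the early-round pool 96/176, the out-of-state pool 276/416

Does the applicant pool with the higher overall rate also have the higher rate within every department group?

Sciences: the early-round pool 535/851 = 62.9%, the out-of-state pool 83/105 = 79.0% → the out-of-state pool
Medicine: the early-round pool 10/55 = 18.2%, the out-of-state pool 183/617 = 29.7% → the out-of-state pool
Engineering: the early-round pool 96/176 = 54.5%, the out-of-state pool 276/416 = 66.3% → the out-of-state pool
Overall: the early-round pool 641/1082 = 59.2%, the out-of-state pool 542/1138 = 47.6% → the early-round pool
The out-of-state pool wins each department group but the early-round pool wins overall — the comparison reverses. The out-of-state pool's applicants skew toward Medicine, which has a lower base rate.

No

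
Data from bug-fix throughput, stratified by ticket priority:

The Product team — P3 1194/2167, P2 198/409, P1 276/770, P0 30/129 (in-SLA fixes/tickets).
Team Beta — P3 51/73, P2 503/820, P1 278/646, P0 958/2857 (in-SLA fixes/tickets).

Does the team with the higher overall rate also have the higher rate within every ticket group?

P3: the Product team 1194/2167 = 55.1%, Team Beta 51/73 = 69.9% → Team Beta
P2: the Product team 198/409 = 48.4%, Team Beta 503/820 = 61.3% → Team Beta
P1: the Product team 276/770 = 35.8%, Team Beta 278/646 = 43.0% → Team Beta
P0: the Product team 30/129 = 23.3%, Team Beta 958/2857 = 33.5% → Team Beta
Overall: the Product team 1698/3475 = 48.9%, Team Beta 1790/4396 = 40.7% → the Product team
Team Beta wins each ticket group but the Product team wins overall — the comparison reverses. Team Beta's tickets skew toward P0, which has a lower base rate.

No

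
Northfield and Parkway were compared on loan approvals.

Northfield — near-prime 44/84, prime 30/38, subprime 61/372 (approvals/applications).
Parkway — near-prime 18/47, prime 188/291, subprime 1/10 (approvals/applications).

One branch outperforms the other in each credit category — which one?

Near-prime: Northfield 44/84 = 52.4%, Parkway 18/47 = 38.3% → Northfield
Prime: Northfield 30/38 = 78.9%, Parkway 188/291 = 64.6% → Northfield
Subprime: Northfield 61/372 = 16.4%, Parkway 1/10 = 10.0% → Northfield
Northfield has the higher rate in all 3 groups.

Northfield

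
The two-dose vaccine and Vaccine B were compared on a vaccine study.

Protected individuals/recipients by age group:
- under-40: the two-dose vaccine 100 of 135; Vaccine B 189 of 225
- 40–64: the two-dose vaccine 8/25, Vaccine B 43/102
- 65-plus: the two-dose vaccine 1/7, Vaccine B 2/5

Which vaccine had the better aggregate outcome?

Under-40: the two-dose vaccine 100/135 = 74.1%, Vaccine B 189/225 = 84.0% → Vaccine B
40–64: the two-dose vaccine 8/25 = 32.0%, Vaccine B 43/102 = 42.2% → Vaccine B
65-plus: the two-dose vaccine 1/7 = 14.3%, Vaccine B 2/5 = 40.0% → Vaccine B
Overall: the two-dose vaccine 109/167 = 65.3%, Vaccine B 234/332 = 70.5% → Vaccine B

Vaccine B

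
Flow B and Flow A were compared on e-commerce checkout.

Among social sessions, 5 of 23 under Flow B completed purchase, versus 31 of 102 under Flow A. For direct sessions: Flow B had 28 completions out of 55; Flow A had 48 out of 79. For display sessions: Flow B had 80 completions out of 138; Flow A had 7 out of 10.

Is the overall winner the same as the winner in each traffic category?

Social: Flow B 5/23 = 21.7%, Flow A 31/102 = 30.4% → Flow A
Direct: Flow B 28/55 = 50.9%, Flow A 48/79 = 60.8% → Flow A
Display: Flow B 80/138 = 58.0%, Flow A 7/10 = 70.0% → Flow A
Overall: Flow B 113/216 = 52.3%, Flow A 86/191 = 45.0% → Flow B
Flow A wins each traffic group but Flow B wins overall — the comparison reverses. Flow A's sessions skew toward social, which has a lower base rate.

No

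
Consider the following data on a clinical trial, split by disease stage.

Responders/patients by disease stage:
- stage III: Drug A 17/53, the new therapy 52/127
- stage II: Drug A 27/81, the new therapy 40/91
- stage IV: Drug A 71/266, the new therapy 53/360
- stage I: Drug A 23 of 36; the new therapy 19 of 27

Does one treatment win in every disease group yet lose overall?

Stage III: Drug A 17/53 = 32.1%, the new therapy 52/127 = 40.9% → the new therapy
Stage II: Drug A 27/81 = 33.3%, the new therapy 40/91 = 44.0% → the new therapy
Stage IV: Drug A 71/266 = 26.7%, the new therapy 53/360 = 14.7% → Drug A
Stage I: Drug A 23/36 = 63.9%, the new therapy 19/27 = 70.4% → the new therapy
Overall: Drug A 138/436 = 31.7%, the new therapy 164/605 = 27.1% → Drug A
Neither sweeps: Drug A wins 1 of 4 groups, the new therapy wins 3. Drug A wins overall but not every group — no Simpson reversal.

No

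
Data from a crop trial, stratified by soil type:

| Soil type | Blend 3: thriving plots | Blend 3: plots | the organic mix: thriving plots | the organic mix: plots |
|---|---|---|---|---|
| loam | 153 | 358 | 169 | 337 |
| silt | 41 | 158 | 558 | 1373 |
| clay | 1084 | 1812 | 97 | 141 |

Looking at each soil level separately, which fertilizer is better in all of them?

Loam: Blend 3 153/358 = 42.7%, the organic mix 169/337 = 50.1% → the organic mix
Silt: Blend 3 41/158 = 25.9%, the organic mix 558/1373 = 40.6% → the organic mix
Clay: Blend 3 1084/1812 = 59.8%, the organic mix 97/141 = 68.8% → the organic mix
The organic mix has the higher rate in all 3 groups.

the organic mix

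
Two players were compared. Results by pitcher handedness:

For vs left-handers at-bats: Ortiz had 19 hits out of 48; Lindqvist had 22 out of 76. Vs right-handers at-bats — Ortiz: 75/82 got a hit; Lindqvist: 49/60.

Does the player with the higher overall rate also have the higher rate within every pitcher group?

Vs left-handers: Ortiz 19/48 = 39.6%, Lindqvist 22/76 = 28.9% → Ortiz
Vs right-handers: Ortiz 75/82 = 91.5%, Lindqvist 49/60 = 81.7% → Ortiz
Overall: Ortiz 94/130 = 72.3%, Lindqvist 71/136 = 52.2% → Ortiz
Ortiz wins overall and in every pitcher group — no reversal.

Yes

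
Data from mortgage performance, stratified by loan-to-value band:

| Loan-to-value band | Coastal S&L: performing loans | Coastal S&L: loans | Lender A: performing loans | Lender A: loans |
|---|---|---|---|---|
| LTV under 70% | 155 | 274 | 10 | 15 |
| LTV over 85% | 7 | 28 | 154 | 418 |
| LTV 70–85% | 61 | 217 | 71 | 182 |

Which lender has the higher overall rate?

Coastal S&L

LTV under 70%: Coastal S&L 155/274 = 56.6%, Lender A 10/15 = 66.7% → Lender A
LTV over 85%: Coastal S&L 7/28 = 25.0%, Lender A 154/418 = 36.8% → Lender A
LTV 70–85%: Coastal S&L 61/217 = 28.1%, Lender A 71/182 = 39.0% → Lender A
Overall: Coastal S&L 223/519 = 43.0%, Lender A 235/615 = 38.2% → Coastal S&L
(Lender A wins every loan-to-value group but Coastal S&L wins overall — Lender A's loans skew toward the low-rate LTV over 85% group.)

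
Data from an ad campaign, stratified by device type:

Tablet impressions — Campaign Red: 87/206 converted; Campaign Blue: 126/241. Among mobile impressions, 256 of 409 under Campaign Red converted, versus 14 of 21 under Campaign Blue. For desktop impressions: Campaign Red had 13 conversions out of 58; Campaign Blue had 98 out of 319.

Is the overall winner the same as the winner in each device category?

No

Tablet: Campaign Red 87/206 = 42.2%, Campaign Blue 126/241 = 52.3% → Campaign Blue
Mobile: Campaign Red 256/409 = 62.6%, Campaign Blue 14/21 = 66.7% → Campaign Blue
Desktop: Campaign Red 13/58 = 22.4%, Campaign Blue 98/319 = 30.7% → Campaign Blue
Overall: Campaign Red 356/673 = 52.9%, Campaign Blue 238/581 = 41.0% → Campaign Red
Campaign Blue wins each device group but Campaign Red wins overall — the comparison reverses. Campaign Blue's impressions skew toward desktop, which has a lower base rate.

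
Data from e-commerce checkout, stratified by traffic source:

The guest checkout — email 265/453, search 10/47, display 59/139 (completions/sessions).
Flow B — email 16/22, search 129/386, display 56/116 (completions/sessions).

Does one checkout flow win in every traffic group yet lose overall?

Email: the guest checkout 265/453 = 58.5%, Flow B 16/22 = 72.7% → Flow B
Search: the guest checkout 10/47 = 21.3%, Flow B 129/386 = 33.4% → Flow B
Display: the guest checkout 59/139 = 42.4%, Flow B 56/116 = 48.3% → Flow B
Overall: the guest checkout 334/639 = 52.3%, Flow B 201/524 = 38.4% → the guest checkout
Flow B wins each traffic group but the guest checkout wins overall — the comparison reverses. Flow B's sessions skew toward search, which has a lower base rate.

Yes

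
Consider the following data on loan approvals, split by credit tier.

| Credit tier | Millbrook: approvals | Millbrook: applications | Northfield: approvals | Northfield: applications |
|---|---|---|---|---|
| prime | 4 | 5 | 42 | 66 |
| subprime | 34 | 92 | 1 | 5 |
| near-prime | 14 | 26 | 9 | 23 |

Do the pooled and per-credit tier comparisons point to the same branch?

Prime: Millbrook 4/5 = 80.0%, Northfield 42/66 = 63.6% → Millbrook
Subprime: Millbrook 34/92 = 37.0%, Northfield 1/5 = 20.0% → Millbrook
Near-prime: Millbrook 14/26 = 53.8%, Northfield 9/23 = 39.1% → Millbrook
Overall: Millbrook 52/123 = 42.3%, Northfield 52/94 = 55.3% → Northfield
Millbrook wins each credit group but Northfield wins overall — the comparison reverses. Millbrook's applications skew toward subprime, which has a lower base rate.

No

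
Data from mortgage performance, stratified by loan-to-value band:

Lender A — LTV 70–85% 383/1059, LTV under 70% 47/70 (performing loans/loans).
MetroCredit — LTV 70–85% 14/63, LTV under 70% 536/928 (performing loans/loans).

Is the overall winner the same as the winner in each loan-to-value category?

No

LTV 70–85%: Lender A 383/1059 = 36.2%, MetroCredit 14/63 = 22.2% → Lender A
LTV under 70%: Lender A 47/70 = 67.1%, MetroCredit 536/928 = 57.8% → Lender A
Overall: Lender A 430/1129 = 38.1%, MetroCredit 550/991 = 55.5% → MetroCredit
Lender A wins each loan-to-value group but MetroCredit wins overall — the comparison reverses. Lender A's loans skew toward LTV 70–85%, which has a lower base rate.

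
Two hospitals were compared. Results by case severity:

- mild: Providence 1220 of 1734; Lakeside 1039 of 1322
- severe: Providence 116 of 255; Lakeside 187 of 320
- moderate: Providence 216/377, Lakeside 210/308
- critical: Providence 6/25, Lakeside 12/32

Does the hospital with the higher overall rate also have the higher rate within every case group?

Mild: Providence 1220/1734 = 70.4%, Lakeside 1039/1322 = 78.6% → Lakeside
Severe: Providence 116/255 = 45.5%, Lakeside 187/320 = 58.4% → Lakeside
Moderate: Providence 216/377 = 57.3%, Lakeside 210/308 = 68.2% → Lakeside
Critical: Providence 6/25 = 24.0%, Lakeside 12/32 = 37.5% → Lakeside
Overall: Providence 1558/2391 = 65.2%, Lakeside 1448/1982 = 73.1% → Lakeside
Lakeside wins overall and in every case group — no reversal.

Yes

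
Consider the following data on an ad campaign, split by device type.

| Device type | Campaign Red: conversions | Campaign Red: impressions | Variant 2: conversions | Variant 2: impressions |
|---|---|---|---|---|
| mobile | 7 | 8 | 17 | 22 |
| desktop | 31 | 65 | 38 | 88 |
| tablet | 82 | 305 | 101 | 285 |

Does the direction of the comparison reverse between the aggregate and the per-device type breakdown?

No

Mobile: Campaign Red 7/8 = 87.5%, Variant 2 17/22 = 77.3% → Campaign Red
Desktop: Campaign Red 31/65 = 47.7%, Variant 2 38/88 = 43.2% → Campaign Red
Tablet: Campaign Red 82/305 = 26.9%, Variant 2 101/285 = 35.4% → Variant 2
Overall: Campaign Red 120/378 = 31.7%, Variant 2 156/395 = 39.5% → Variant 2
Neither sweeps: Campaign Red wins 2 of 3 groups, Variant 2 wins 1. Variant 2 wins overall but not every group — no Simpson reversal.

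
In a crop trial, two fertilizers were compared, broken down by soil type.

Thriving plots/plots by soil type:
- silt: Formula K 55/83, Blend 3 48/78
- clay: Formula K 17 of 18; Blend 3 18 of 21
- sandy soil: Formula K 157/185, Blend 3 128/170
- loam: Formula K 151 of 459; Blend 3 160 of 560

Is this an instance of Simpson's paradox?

No

Silt: Formula K 55/83 = 66.3%, Blend 3 48/78 = 61.5% → Formula K
Clay: Formula K 17/18 = 94.4%, Blend 3 18/21 = 85.7% → Formula K
Sandy soil: Formula K 157/185 = 84.9%, Blend 3 128/170 = 75.3% → Formula K
Loam: Formula K 151/459 = 32.9%, Blend 3 160/560 = 28.6% → Formula K
Overall: Formula K 380/745 = 51.0%, Blend 3 354/829 = 42.7% → Formula K
Formula K wins overall and in every soil group — no reversal.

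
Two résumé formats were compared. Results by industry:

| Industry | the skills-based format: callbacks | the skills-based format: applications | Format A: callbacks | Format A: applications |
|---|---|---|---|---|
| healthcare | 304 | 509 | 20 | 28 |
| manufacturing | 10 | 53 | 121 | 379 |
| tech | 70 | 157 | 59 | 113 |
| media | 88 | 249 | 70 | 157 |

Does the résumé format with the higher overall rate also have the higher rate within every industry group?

Healthcare: the skills-based format 304/509 = 59.7%, Format A 20/28 = 71.4% → Format A
Manufacturing: the skills-based format 10/53 = 18.9%, Format A 121/379 = 31.9% → Format A
Tech: the skills-based format 70/157 = 44.6%, Format A 59/113 = 52.2% → Format A
Media: the skills-based format 88/249 = 35.3%, Format A 70/157 = 44.6% → Format A
Overall: the skills-based format 472/968 = 48.8%, Format A 270/677 = 39.9% → the skills-based format
Format A wins each industry group but the skills-based format wins overall — the comparison reverses. Format A's applications skew toward manufacturing, which has a lower base rate.

No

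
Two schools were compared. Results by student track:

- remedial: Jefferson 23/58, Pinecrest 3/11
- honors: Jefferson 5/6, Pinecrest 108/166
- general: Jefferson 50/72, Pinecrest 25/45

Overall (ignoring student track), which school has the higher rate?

Pinecrest

Remedial: Jefferson 23/58 = 39.7%, Pinecrest 3/11 = 27.3% → Jefferson
Honors: Jefferson 5/6 = 83.3%, Pinecrest 108/166 = 65.1% → Jefferson
General: Jefferson 50/72 = 69.4%, Pinecrest 25/45 = 55.6% → Jefferson
Overall: Jefferson 78/136 = 57.4%, Pinecrest 136/222 = 61.3% → Pinecrest
(Jefferson wins every student group but Pinecrest wins overall — Jefferson's students skew toward the low-rate remedial group.)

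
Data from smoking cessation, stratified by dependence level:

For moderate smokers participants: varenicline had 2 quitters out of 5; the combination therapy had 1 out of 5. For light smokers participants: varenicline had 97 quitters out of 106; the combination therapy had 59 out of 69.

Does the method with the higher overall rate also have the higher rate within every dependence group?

Moderate smokers: varenicline 2/5 = 40.0%, the combination therapy 1/5 = 20.0% → varenicline
Light smokers: varenicline 97/106 = 91.5%, the combination therapy 59/69 = 85.5% → varenicline
Overall: varenicline 99/111 = 89.2%, the combination therapy 60/74 = 81.1% → varenicline
Varenicline wins overall and in every dependence group — no reversal.

Yes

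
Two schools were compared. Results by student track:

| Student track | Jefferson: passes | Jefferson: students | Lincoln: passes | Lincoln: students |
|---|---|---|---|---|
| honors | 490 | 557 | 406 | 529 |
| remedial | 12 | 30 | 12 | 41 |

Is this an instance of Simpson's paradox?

No

Honors: Jefferson 490/557 = 88.0%, Lincoln 406/529 = 76.7% → Jefferson
Remedial: Jefferson 12/30 = 40.0%, Lincoln 12/41 = 29.3% → Jefferson
Overall: Jefferson 502/587 = 85.5%, Lincoln 418/570 = 73.3% → Jefferson
Jefferson wins overall and in every student group — no reversal.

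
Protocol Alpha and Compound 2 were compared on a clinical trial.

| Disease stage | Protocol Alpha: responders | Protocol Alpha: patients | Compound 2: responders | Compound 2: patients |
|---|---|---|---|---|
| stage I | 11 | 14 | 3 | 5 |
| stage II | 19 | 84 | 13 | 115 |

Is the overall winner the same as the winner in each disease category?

Stage I: Protocol Alpha 11/14 = 78.6%, Compound 2 3/5 = 60.0% → Protocol Alpha
Stage II: Protocol Alpha 19/84 = 22.6%, Compound 2 13/115 = 11.3% → Protocol Alpha
Overall: Protocol Alpha 30/98 = 30.6%, Compound 2 16/120 = 13.3% → Protocol Alpha
Protocol Alpha wins overall and in every disease group — no reversal.

Yes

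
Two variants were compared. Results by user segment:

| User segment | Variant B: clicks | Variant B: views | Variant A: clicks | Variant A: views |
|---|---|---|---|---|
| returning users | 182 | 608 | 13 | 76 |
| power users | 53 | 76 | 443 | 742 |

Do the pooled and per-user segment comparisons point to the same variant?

Returning users: Variant B 182/608 = 29.9%, Variant A 13/76 = 17.1% → Variant B
Power users: Variant B 53/76 = 69.7%, Variant A 443/742 = 59.7% → Variant B
Overall: Variant B 235/684 = 34.4%, Variant A 456/818 = 55.7% → Variant A
Variant B wins each user group but Variant A wins overall — the comparison reverses. Variant B's views skew toward returning users, which has a lower base rate.

No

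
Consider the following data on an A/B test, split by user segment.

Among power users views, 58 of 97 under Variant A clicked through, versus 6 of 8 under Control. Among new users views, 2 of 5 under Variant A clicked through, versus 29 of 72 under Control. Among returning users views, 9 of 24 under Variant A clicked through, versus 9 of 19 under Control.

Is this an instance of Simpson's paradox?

Power users: Variant A 58/97 = 59.8%, Control 6/8 = 75.0% → Control
New users: Variant A 2/5 = 40.0%, Control 29/72 = 40.3% → Control
Returning users: Variant A 9/24 = 37.5%, Control 9/19 = 47.4% → Control
Overall: Variant A 69/126 = 54.8%, Control 44/99 = 44.4% → Variant A
Control wins each user group but Variant A wins overall — the comparison reverses. Control's views skew toward new users, which has a lower base rate.

Yes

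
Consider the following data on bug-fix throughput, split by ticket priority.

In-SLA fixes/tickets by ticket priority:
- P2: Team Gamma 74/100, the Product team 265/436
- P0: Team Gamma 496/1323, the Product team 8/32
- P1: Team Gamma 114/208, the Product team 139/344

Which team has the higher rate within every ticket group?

P2: Team Gamma 74/100 = 74.0%, the Product team 265/436 = 60.8% → Team Gamma
P0: Team Gamma 496/1323 = 37.5%, the Product team 8/32 = 25.0% → Team Gamma
P1: Team Gamma 114/208 = 54.8%, the Product team 139/344 = 40.4% → Team Gamma
Team Gamma has the higher rate in all 3 groups.

Team Gamma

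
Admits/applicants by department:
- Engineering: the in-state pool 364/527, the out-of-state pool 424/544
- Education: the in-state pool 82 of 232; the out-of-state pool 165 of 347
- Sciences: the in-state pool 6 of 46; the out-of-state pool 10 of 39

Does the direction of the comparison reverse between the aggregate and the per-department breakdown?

Engineering: the in-state pool 364/527 = 69.1%, the out-of-state pool 424/544 = 77.9% → the out-of-state pool
Education: the in-state pool 82/232 = 35.3%, the out-of-state pool 165/347 = 47.6% → the out-of-state pool
Sciences: the in-state pool 6/46 = 13.0%, the out-of-state pool 10/39 = 25.6% → the out-of-state pool
Overall: the in-state pool 452/805 = 56.1%, the out-of-state pool 599/930 = 64.4% → the out-of-state pool
The out-of-state pool wins overall and in every department group — no reversal.

No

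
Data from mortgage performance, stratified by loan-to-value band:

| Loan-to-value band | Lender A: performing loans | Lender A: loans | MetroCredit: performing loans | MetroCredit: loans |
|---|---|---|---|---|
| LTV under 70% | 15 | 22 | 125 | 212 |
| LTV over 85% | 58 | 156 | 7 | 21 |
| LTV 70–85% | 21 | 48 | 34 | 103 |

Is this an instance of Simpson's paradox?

Yes

LTV under 70%: Lender A 15/22 = 68.2%, MetroCredit 125/212 = 59.0% → Lender A
LTV over 85%: Lender A 58/156 = 37.2%, MetroCredit 7/21 = 33.3% → Lender A
LTV 70–85%: Lender A 21/48 = 43.8%, MetroCredit 34/103 = 33.0% → Lender A
Overall: Lender A 94/226 = 41.6%, MetroCredit 166/336 = 49.4% → MetroCredit
Lender A wins each loan-to-value group but MetroCredit wins overall — the comparison reverses. Lender A's loans skew toward LTV over 85%, which has a lower base rate.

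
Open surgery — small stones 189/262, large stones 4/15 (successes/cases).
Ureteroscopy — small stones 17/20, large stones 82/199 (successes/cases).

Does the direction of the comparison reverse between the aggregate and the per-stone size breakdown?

Small stones: open surgery 189/262 = 72.1%, ureteroscopy 17/20 = 85.0% → ureteroscopy
Large stones: open surgery 4/15 = 26.7%, ureteroscopy 82/199 = 41.2% → ureteroscopy
Overall: open surgery 193/277 = 69.7%, ureteroscopy 99/219 = 45.2% → open surgery
Ureteroscopy wins each stone group but open surgery wins overall — the comparison reverses. Ureteroscopy's cases skew toward large stones, which has a lower base rate.

Yes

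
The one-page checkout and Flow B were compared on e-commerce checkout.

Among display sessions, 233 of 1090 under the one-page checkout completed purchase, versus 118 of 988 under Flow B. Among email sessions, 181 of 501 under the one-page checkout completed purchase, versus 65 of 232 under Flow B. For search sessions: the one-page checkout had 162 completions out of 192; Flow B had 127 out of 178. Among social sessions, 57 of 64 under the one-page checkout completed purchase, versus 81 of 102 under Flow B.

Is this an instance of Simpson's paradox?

Display: the one-page checkout 233/1090 = 21.4%, Flow B 118/988 = 11.9% → the one-page checkout
Email: the one-page checkout 181/501 = 36.1%, Flow B 65/232 = 28.0% → the one-page checkout
Search: the one-page checkout 162/192 = 84.4%, Flow B 127/178 = 71.3% → the one-page checkout
Social: the one-page checkout 57/64 = 89.1%, Flow B 81/102 = 79.4% → the one-page checkout
Overall: the one-page checkout 633/1847 = 34.3%, Flow B 391/1500 = 26.1% → the one-page checkout
The one-page checkout wins overall and in every traffic group — no reversal.

No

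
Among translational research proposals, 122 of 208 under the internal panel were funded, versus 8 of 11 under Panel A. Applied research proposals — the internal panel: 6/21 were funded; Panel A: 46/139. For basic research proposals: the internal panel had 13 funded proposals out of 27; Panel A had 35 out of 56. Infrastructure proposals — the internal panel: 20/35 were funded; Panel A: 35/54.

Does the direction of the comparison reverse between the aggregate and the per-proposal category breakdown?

Translational research: the internal panel 122/208 = 58.7%, Panel A 8/11 = 72.7% → Panel A
Applied research: the internal panel 6/21 = 28.6%, Panel A 46/139 = 33.1% → Panel A
Basic research: the internal panel 13/27 = 48.1%, Panel A 35/56 = 62.5% → Panel A
Infrastructure: the internal panel 20/35 = 57.1%, Panel A 35/54 = 64.8% → Panel A
Overall: the internal panel 161/291 = 55.3%, Panel A 124/260 = 47.7% → the internal panel
Panel A wins each proposal group but the internal panel wins overall — the comparison reverses. Panel A's proposals skew toward applied research, which has a lower base rate.

Yes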